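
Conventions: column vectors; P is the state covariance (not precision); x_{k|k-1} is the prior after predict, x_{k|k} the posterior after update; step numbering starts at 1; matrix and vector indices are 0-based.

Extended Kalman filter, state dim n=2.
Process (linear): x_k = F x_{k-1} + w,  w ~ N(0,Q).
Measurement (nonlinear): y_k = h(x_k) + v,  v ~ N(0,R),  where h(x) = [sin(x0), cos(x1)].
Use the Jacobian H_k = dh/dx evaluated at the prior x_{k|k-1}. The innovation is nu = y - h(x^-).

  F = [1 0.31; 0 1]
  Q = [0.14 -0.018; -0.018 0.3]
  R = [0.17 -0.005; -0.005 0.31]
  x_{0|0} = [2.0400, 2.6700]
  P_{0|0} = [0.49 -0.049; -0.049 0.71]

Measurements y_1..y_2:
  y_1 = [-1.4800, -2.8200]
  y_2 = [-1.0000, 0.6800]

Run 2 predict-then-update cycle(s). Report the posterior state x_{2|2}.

x_post = [5.4811, 5.1129]

step 1: x^-=[2.8677, 2.6700]  P^-=[0.6679 0.1531; 0.1531 1.0100]  H_jac=[-0.9627 0.0000; 0.0000 -0.4543]  S=[0.7890 0.0620; 0.0620 0.5185]  K=[-0.8120 -0.0371; -0.1184 -0.8709]  nu=[-1.7505, -1.9292]  x^+=[4.3607, 4.5573]  P^+=[0.1432 0.0164; 0.0164 0.5929]
step 2: x^-=[5.7735, 4.5573]  P^-=[0.3503 0.1822; 0.1822 0.8929]  H_jac=[0.8729 0.0000; 0.0000 0.9880]  S=[0.4369 0.1521; 0.1521 1.1817]  K=[0.6772 0.0652; 0.1089 0.7326]  nu=[-0.5121, 0.8344]  x^+=[5.4811, 5.1129]  P^+=[0.1315 0.0170; 0.0170 0.2293]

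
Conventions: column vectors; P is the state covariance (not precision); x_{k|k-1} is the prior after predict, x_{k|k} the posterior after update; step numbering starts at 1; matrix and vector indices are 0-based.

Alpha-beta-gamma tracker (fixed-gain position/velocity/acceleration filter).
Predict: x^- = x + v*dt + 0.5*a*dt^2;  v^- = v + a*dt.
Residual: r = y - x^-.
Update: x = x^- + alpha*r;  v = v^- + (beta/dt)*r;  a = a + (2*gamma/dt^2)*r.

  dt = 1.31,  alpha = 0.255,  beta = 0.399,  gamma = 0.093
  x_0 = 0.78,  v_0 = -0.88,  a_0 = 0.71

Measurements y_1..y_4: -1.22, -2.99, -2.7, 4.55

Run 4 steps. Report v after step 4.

v_post = 1.6502

step 1: x_pred=0.2364  r=-1.4564  x^+=-0.1350  v^+=-0.3935  a^+=0.5521
step 2: x_pred=-0.1767  r=-2.8133  x^+=-0.8941  v^+=-0.5271  a^+=0.2472
step 3: x_pred=-1.3724  r=-1.3276  x^+=-1.7109  v^+=-0.6076  a^+=0.1033
step 4: x_pred=-2.4182  r=6.9682  x^+=-0.6413  v^+=1.6502  a^+=0.8586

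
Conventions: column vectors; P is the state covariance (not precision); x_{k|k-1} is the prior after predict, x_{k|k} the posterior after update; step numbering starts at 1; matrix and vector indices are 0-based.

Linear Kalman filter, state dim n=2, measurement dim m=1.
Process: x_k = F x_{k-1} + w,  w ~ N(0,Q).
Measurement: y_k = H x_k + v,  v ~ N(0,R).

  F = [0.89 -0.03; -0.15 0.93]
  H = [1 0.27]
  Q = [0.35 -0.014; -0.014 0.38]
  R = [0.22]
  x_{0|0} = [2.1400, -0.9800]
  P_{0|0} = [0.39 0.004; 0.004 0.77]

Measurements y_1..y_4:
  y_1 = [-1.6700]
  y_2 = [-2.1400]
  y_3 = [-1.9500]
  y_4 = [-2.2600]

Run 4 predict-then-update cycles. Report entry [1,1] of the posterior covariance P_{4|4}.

P_post[1,1] = 1.8693

step 1: x^-=[1.9340, -1.2324]  P^-=[0.6594 -0.0842; -0.0842 1.0536]  S=[0.9107]  K=[0.6991; 0.2199]  nu=[-3.2713]  x^+=[-0.3528, -1.9517]  P^+=[0.2143 -0.2242; -0.2242 1.0096]
step 2: x^-=[-0.2555, -1.7622]  P^-=[0.5327 -0.2574; -0.2574 1.3206]  S=[0.7099]  K=[0.6524; 0.1397]  nu=[-1.4088]  x^+=[-1.1745, -1.9590]  P^+=[0.2305 -0.3221; -0.3221 1.3067]
step 3: x^-=[-0.9866, -1.6457]  P^-=[0.5509 -0.3493; -0.3493 1.6052]  S=[0.6994]  K=[0.6529; 0.1203]  nu=[-0.5191]  x^+=[-1.3255, -1.7081]  P^+=[0.2528 -0.4042; -0.4042 1.5951]
step 4: x^-=[-1.1285, -1.3897]  P^-=[0.5732 -0.4286; -0.4286 1.8781]  S=[0.6987]  K=[0.6548; 0.1123]  nu=[-0.7563]  x^+=[-1.6237, -1.4747]  P^+=[0.2737 -0.4800; -0.4800 1.8693]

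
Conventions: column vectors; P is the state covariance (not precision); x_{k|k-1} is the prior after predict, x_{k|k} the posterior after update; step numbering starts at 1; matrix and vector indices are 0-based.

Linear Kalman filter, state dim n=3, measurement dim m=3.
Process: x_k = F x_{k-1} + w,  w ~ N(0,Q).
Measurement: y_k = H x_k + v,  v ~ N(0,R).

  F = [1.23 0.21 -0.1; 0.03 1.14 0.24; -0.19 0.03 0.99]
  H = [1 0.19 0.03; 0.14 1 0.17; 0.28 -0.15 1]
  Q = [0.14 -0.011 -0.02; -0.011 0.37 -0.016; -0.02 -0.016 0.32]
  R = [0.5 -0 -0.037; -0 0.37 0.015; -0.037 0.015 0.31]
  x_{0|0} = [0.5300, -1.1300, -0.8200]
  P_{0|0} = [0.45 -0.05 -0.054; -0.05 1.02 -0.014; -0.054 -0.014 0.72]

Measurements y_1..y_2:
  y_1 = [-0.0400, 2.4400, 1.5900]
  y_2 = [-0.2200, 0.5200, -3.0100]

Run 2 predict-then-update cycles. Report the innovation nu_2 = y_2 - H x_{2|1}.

step 1: x^-=[0.4966, -1.4691, -0.9464]  P^-=[0.8610 0.1472 -0.2595; 0.1472 1.7256 0.1831; -0.2595 0.1831 1.0629]  S=[1.4667 0.5711 -0.0552; 0.5711 2.2343 0.1385; -0.0552 0.1385 1.2666]  K=[0.6240 -0.0595 0.0017; 0.0120 0.7995 -0.1141; -0.1588 0.1414 0.7377]  nu=[-0.2291, 4.0005, 2.1770]  x^+=[0.1192, 1.4779, 1.2618]  P^+=[0.3245 -0.0468 -0.1213; -0.0468 0.2949 0.0335; -0.1213 0.0335 0.2757]
step 2: x^-=[0.3308, 1.9913, 1.2709]  P^-=[0.6510 -0.0385 -0.2643; -0.0385 0.7829 0.1078; -0.2643 0.1078 0.6504]  S=[1.1505 0.1643 -0.1003; 0.1643 1.1977 0.0792; -0.1003 0.0792 0.8519]  K=[0.5610 -0.0694 -0.0170; -0.0048 0.6708 -0.0868; -0.1592 0.1319 0.6266]  nu=[-0.9672, -1.7336, -4.0748]  x^+=[-0.0221, 1.1868, -1.3570]  P^+=[0.2936 -0.0473 -0.1164; -0.0473 0.2478 0.0337; -0.1164 0.0337 0.2397]

innov = [-0.9672, -1.7336, -4.0748]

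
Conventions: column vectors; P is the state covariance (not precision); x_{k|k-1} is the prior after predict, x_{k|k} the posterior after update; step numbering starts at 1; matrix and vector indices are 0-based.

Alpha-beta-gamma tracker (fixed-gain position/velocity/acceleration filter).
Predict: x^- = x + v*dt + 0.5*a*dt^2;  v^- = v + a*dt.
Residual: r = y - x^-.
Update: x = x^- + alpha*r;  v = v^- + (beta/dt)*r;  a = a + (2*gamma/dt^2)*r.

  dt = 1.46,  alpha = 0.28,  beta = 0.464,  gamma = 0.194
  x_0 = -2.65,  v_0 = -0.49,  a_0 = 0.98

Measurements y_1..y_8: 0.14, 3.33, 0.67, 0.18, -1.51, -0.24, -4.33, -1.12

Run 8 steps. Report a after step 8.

step 1: x_pred=-2.3209  r=2.4609  x^+=-1.6319  v^+=1.7229  a^+=1.4279
step 2: x_pred=2.4055  r=0.9245  x^+=2.6643  v^+=4.1015  a^+=1.5962
step 3: x_pred=10.3538  r=-9.6838  x^+=7.6423  v^+=3.3544  a^+=-0.1664
step 4: x_pred=12.3624  r=-12.1824  x^+=8.9513  v^+=-0.7603  a^+=-2.3839
step 5: x_pred=5.3005  r=-6.8105  x^+=3.3936  v^+=-6.4052  a^+=-3.6236
step 6: x_pred=-9.8201  r=9.5801  x^+=-7.1377  v^+=-8.6511  a^+=-1.8798
step 7: x_pred=-21.7717  r=17.4417  x^+=-16.8880  v^+=-5.8525  a^+=1.2950
step 8: x_pred=-24.0524  r=22.9324  x^+=-17.6313  v^+=3.3263  a^+=5.4692

a_post = 5.4692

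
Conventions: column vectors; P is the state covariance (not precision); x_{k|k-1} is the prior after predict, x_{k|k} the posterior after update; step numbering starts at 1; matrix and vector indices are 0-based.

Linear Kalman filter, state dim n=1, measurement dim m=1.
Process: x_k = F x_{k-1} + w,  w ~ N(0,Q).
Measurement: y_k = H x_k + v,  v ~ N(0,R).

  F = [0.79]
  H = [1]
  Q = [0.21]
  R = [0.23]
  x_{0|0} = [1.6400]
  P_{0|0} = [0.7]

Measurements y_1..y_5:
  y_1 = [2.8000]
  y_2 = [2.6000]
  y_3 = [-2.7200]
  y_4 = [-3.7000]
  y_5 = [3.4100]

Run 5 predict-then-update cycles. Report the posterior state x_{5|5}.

step 1: x^-=[1.2956]  P^-=[0.6469]  S=[0.8769]  K=[0.7377]  nu=[1.5044]  x^+=[2.4054]  P^+=[0.1697]
step 2: x^-=[1.9003]  P^-=[0.3159]  S=[0.5459]  K=[0.5787]  nu=[0.6997]  x^+=[2.3052]  P^+=[0.1331]
step 3: x^-=[1.8211]  P^-=[0.2931]  S=[0.5231]  K=[0.5603]  nu=[-4.5411]  x^+=[-0.7232]  P^+=[0.1289]
step 4: x^-=[-0.5713]  P^-=[0.2904]  S=[0.5204]  K=[0.5581]  nu=[-3.1287]  x^+=[-2.3173]  P^+=[0.1284]
step 5: x^-=[-1.8307]  P^-=[0.2901]  S=[0.5201]  K=[0.5578]  nu=[5.2407]  x^+=[1.0925]  P^+=[0.1283]

x_post = [1.0925]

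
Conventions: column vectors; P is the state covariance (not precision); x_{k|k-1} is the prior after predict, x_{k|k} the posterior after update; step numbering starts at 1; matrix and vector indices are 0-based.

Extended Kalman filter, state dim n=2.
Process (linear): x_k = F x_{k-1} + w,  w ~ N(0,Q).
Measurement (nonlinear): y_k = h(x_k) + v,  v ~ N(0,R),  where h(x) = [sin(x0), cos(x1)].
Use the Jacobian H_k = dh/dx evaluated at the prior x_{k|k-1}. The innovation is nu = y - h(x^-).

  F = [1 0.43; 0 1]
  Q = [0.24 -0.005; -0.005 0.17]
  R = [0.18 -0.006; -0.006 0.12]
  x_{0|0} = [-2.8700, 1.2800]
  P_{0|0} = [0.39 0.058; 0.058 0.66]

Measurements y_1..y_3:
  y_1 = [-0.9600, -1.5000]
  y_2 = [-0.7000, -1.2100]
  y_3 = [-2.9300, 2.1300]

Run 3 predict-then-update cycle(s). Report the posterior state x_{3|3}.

step 1: x^-=[-2.3196, 1.2800]  P^-=[0.8019 0.3368; 0.3368 0.8300]  H_jac=[-0.6808 0.0000; 0.0000 -0.9580]  S=[0.5516 0.2137; 0.2137 0.8818]  K=[-0.9357 -0.1392; -0.0732 -0.8840]  nu=[-0.2275, -1.7867]  x^+=[-1.8580, 2.8762]  P^+=[0.2462 0.0116; 0.0116 0.1103]
step 2: x^-=[-0.6213, 2.8762]  P^-=[0.5165 0.0540; 0.0540 0.2803]  H_jac=[0.8131 0.0000; 0.0000 -0.2623]  S=[0.5215 -0.0175; -0.0175 0.1393]  K=[0.8053 -0.0004; 0.0667 -0.5195]  nu=[-0.1179, -0.2450]  x^+=[-0.7161, 2.9956]  P^+=[0.1783 0.0186; 0.0186 0.2392]
step 3: x^-=[0.5719, 2.9956]  P^-=[0.4785 0.1164; 0.1164 0.4092]  H_jac=[0.8408 0.0000; 0.0000 -0.1455]  S=[0.5183 -0.0202; -0.0202 0.1287]  K=[0.7759 -0.0096; 0.1719 -0.4357]  nu=[-3.4713, 3.1194]  x^+=[-2.1513, 1.0399]  P^+=[0.1662 0.0399; 0.0399 0.3664]

x_post = [-2.1513, 1.0399]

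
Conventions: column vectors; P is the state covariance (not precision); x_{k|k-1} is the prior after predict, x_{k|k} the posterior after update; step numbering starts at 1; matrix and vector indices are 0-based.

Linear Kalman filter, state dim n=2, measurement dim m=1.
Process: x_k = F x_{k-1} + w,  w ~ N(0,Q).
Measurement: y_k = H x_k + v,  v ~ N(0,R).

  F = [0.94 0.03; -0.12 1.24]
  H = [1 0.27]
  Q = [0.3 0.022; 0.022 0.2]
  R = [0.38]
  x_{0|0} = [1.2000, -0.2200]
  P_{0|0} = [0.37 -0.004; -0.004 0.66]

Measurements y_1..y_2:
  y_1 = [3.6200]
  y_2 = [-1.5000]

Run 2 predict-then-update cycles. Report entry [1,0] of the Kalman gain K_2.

step 1: x^-=[1.1214, -0.4168]  P^-=[0.6273 0.0002; 0.0002 1.2213]  S=[1.0964]  K=[0.5722; 0.3009]  nu=[2.6111]  x^+=[2.6154, 0.3689]  P^+=[0.2683 -0.1886; -0.1886 1.1221]
step 2: x^-=[2.4696, 0.1436]  P^-=[0.5275 -0.1857; -0.1857 1.9853]  S=[0.9519]  K=[0.5014; 0.3680]  nu=[-4.0083]  x^+=[0.4596, -1.3315]  P^+=[0.2881 -0.3614; -0.3614 1.8563]

K[1,0] = 0.3680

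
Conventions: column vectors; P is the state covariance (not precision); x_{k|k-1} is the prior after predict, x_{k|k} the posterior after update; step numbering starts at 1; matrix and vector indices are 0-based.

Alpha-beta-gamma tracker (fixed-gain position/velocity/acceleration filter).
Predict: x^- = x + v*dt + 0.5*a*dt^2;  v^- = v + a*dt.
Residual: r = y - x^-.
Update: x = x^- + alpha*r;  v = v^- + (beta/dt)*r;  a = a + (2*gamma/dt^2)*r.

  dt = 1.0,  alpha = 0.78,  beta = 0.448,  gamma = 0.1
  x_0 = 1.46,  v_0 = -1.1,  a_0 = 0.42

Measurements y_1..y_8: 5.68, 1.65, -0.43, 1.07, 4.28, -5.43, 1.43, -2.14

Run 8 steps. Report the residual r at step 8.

step 1: x_pred=0.5700  r=5.1100  x^+=4.5558  v^+=1.6093  a^+=1.4420
step 2: x_pred=6.8861  r=-5.2361  x^+=2.8019  v^+=0.7055  a^+=0.3948
step 3: x_pred=3.7048  r=-4.1348  x^+=0.4797  v^+=-0.7521  a^+=-0.4322
step 4: x_pred=-0.4885  r=1.5585  x^+=0.7271  v^+=-0.4861  a^+=-0.1205
step 5: x_pred=0.1808  r=4.0992  x^+=3.3782  v^+=1.2299  a^+=0.6994
step 6: x_pred=4.9577  r=-10.3877  x^+=-3.1447  v^+=-2.7245  a^+=-1.3782
step 7: x_pred=-6.5583  r=7.9883  x^+=-0.3274  v^+=-0.5239  a^+=0.2195
step 8: x_pred=-0.7416  r=-1.3984  x^+=-1.8324  v^+=-0.9309  a^+=-0.0602

resid = -1.3984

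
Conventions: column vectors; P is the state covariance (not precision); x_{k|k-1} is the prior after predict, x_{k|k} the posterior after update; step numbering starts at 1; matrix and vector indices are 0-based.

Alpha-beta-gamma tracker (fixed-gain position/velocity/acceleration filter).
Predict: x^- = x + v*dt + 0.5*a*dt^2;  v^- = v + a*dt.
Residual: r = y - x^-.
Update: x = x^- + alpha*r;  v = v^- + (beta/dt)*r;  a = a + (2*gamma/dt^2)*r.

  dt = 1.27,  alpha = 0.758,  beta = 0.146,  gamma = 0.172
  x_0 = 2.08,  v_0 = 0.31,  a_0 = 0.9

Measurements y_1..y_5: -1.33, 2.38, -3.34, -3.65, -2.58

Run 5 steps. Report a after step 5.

a_post = -0.8398

step 1: x_pred=3.1995  r=-4.5295  x^+=-0.2339  v^+=0.9323  a^+=-0.0661
step 2: x_pred=0.8969  r=1.4831  x^+=2.0211  v^+=1.0189  a^+=0.2503
step 3: x_pred=3.5169  r=-6.8569  x^+=-1.6806  v^+=0.5485  a^+=-1.2122
step 4: x_pred=-1.9616  r=-1.6884  x^+=-3.2414  v^+=-1.1851  a^+=-1.5723
step 5: x_pred=-6.0145  r=3.4345  x^+=-3.4111  v^+=-2.7871  a^+=-0.8398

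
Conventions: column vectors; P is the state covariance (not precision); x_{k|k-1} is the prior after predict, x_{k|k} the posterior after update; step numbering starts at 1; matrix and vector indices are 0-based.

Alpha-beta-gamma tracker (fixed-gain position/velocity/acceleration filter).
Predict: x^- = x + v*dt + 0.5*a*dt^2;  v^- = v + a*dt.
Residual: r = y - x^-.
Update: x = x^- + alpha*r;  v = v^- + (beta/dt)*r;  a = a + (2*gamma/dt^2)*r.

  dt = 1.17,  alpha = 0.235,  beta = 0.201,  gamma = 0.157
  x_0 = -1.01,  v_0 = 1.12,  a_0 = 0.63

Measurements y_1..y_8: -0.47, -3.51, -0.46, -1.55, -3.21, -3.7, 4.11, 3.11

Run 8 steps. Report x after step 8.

x_post = -5.7209

step 1: x_pred=0.7316  r=-1.2016  x^+=0.4492  v^+=1.6507  a^+=0.3544
step 2: x_pred=2.6231  r=-6.1331  x^+=1.1818  v^+=1.0117  a^+=-1.0524
step 3: x_pred=1.6451  r=-2.1051  x^+=1.1504  v^+=-0.5813  a^+=-1.5353
step 4: x_pred=-0.5806  r=-0.9694  x^+=-0.8084  v^+=-2.5442  a^+=-1.7577
step 5: x_pred=-4.9881  r=1.7781  x^+=-4.5703  v^+=-4.2952  a^+=-1.3498
step 6: x_pred=-10.5195  r=6.8195  x^+=-8.9169  v^+=-4.7029  a^+=0.2145
step 7: x_pred=-14.2725  r=18.3825  x^+=-9.9526  v^+=-1.2939  a^+=4.4311
step 8: x_pred=-8.4337  r=11.5437  x^+=-5.7209  v^+=5.8736  a^+=7.0790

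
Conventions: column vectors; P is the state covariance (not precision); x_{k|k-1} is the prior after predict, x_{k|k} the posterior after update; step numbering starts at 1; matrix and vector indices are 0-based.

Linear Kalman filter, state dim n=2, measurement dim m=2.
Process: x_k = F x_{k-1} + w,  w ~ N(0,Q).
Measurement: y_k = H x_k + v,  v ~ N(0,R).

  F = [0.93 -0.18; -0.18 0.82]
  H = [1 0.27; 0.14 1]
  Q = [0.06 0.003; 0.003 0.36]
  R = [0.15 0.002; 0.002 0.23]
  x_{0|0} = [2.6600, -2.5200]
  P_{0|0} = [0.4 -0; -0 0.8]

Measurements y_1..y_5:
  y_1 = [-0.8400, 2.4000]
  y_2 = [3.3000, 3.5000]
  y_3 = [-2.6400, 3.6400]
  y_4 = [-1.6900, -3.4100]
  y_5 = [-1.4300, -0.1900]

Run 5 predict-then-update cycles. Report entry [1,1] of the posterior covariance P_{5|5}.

step 1: x^-=[2.9274, -2.5452]  P^-=[0.4319 -0.1820; -0.1820 0.9109]  S=[0.5500 0.1195; 0.1195 1.0984]  K=[0.7374 -0.1909; -0.0604 0.8127]  nu=[-3.0802, 4.5354]  x^+=[-0.2096, 1.3265]  P^+=[0.1265 -0.0601; -0.0601 0.1952]
step 2: x^-=[-0.4337, 1.1254]  P^-=[0.1958 -0.0948; -0.0948 0.5131]  S=[0.3321 0.0696; 0.0696 0.7204]  K=[0.5433 -0.1460; -0.0139 0.6952]  nu=[3.4298, 2.4353]  x^+=[1.0741, 2.7706]  P^+=[0.0935 -0.0456; -0.0456 0.1662]
step 3: x^-=[0.5002, 2.0786]  P^-=[0.1615 -0.0734; -0.0734 0.4883]  S=[0.3075 0.0802; 0.0802 0.7009]  K=[0.4946 -0.1291; 0.0123 0.6806]  nu=[-3.7014, 1.4914]  x^+=[-1.5229, 3.0479]  P^+=[0.0849 -0.0406; -0.0406 0.1622]
step 4: x^-=[-1.9649, 2.7734]  P^-=[0.1523 -0.0674; -0.0674 0.4838]  S=[0.3011 0.0840; 0.0840 0.6979]  K=[0.4797 -0.1238; 0.0211 0.6772]  nu=[-0.4739, -5.9083]  x^+=[-1.4609, -1.2375]  P^+=[0.0822 -0.0390; -0.0390 0.1613]
step 5: x^-=[-1.1359, -0.7518]  P^-=[0.1494 -0.0656; -0.0656 0.4826]  S=[0.2992 0.0852; 0.0852 0.6972]  K=[0.4750 -0.1221; 0.0238 0.6762]  nu=[-0.0911, 0.7208]  x^+=[-1.2672, -0.2666]  P^+=[0.0814 -0.0385; -0.0385 0.1610]

P_post[1,1] = 0.1610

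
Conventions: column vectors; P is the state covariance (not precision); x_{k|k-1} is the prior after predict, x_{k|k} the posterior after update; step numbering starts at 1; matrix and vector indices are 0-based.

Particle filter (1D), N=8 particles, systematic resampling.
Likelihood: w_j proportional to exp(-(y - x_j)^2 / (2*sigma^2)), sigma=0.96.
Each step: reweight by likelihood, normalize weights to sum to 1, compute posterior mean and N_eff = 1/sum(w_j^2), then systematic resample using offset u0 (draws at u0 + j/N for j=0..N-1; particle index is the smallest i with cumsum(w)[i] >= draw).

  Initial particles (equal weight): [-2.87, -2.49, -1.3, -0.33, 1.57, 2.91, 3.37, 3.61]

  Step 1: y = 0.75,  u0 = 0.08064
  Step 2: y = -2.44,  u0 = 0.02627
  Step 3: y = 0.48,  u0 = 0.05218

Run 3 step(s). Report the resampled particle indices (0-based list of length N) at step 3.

step 1: w=[0.0006, 0.0023, 0.0707, 0.3669, 0.4797, 0.0550, 0.0167, 0.0082]  mean=0.7784  Neff=2.6801  idx=[3, 3, 3, 4, 4, 4, 4, 5]
step 2: w=[0.3325, 0.3325, 0.3325, 0.0006, 0.0006, 0.0006, 0.0006, 0.0000]  mean=-0.3254  Neff=3.0146  idx=[0, 0, 0, 1, 1, 1, 2, 2]
step 3: w=[0.1250, 0.1250, 0.1250, 0.1250, 0.1250, 0.1250, 0.1250, 0.1250]  mean=-0.3300  Neff=8.0000  idx=[0, 1, 2, 3, 4, 5, 6, 7]

resampled_idx = [0, 1, 2, 3, 4, 5, 6, 7]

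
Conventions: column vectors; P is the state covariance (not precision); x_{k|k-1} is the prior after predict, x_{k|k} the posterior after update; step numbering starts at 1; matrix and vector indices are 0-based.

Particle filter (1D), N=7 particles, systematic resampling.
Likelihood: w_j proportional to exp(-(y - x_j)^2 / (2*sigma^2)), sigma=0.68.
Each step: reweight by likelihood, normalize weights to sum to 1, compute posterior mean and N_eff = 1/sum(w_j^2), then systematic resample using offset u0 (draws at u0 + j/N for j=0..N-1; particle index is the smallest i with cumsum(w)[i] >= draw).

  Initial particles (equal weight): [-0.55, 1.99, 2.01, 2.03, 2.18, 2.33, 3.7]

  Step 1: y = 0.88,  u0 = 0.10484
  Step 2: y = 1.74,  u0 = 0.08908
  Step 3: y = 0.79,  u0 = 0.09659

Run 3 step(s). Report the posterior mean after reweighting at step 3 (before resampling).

post_mean = 2.0439

step 1: w=[0.0971, 0.2339, 0.2228, 0.2121, 0.1426, 0.0913, 0.0002]  mean=1.8146  Neff=5.3345  idx=[1, 1, 2, 2, 3, 4, 5]
step 2: w=[0.1525, 0.1525, 0.1508, 0.1508, 0.1490, 0.1324, 0.1120]  mean=2.0652  Neff=6.9314  idx=[0, 1, 2, 3, 4, 5, 6]
step 3: w=[0.1739, 0.1739, 0.1650, 0.1650, 0.1565, 0.1021, 0.0635]  mean=2.0439  Neff=6.4974  idx=[0, 1, 2, 3, 3, 4, 6]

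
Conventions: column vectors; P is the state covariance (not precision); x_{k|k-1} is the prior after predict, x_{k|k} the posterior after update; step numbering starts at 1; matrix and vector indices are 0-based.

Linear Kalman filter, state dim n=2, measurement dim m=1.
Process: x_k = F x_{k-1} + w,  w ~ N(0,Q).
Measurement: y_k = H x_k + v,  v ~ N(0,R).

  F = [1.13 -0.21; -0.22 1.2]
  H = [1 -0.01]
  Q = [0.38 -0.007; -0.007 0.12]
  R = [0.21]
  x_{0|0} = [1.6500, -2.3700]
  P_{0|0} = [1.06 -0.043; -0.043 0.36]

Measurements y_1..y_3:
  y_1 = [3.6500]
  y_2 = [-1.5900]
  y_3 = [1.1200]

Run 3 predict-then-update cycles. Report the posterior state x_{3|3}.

x_post = [0.9392, -3.7977]

step 1: x^-=[2.3622, -3.2070]  P^-=[1.7698 -0.4215; -0.4215 0.7124]  S=[1.9883]  K=[0.8922; -0.2156]  nu=[1.2557]  x^+=[3.4826, -3.4777]  P^+=[0.1870 -0.0391; -0.0391 0.6200]
step 2: x^-=[4.6657, -4.9394]  P^-=[0.6646 -0.2645; -0.2645 1.0425]  S=[0.8800]  K=[0.7582; -0.3124]  nu=[-6.3050]  x^+=[-0.1151, -2.9696]  P^+=[0.1587 -0.0560; -0.0560 0.9566]
step 3: x^-=[0.4935, -3.5382]  P^-=[0.6514 -0.3661; -0.3661 1.5347]  S=[0.8689]  K=[0.7539; -0.4390]  nu=[0.5911]  x^+=[0.9392, -3.7977]  P^+=[0.1575 -0.0785; -0.0785 1.3673]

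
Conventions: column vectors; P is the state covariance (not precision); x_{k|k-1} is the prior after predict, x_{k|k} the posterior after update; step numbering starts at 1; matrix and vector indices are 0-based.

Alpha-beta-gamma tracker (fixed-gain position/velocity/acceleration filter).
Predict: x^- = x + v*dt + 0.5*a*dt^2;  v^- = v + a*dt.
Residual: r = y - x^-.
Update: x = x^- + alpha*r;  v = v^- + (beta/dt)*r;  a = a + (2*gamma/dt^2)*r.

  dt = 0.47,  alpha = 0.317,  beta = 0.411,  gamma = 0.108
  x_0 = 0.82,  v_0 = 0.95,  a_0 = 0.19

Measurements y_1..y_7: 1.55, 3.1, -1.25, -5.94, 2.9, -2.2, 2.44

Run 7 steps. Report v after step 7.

v_post = 5.9417

step 1: x_pred=1.2875  r=0.2625  x^+=1.3707  v^+=1.2689  a^+=0.4467
step 2: x_pred=2.0164  r=1.0836  x^+=2.3599  v^+=2.4264  a^+=1.5063
step 3: x_pred=3.6667  r=-4.9167  x^+=2.1081  v^+=-1.1652  a^+=-3.3014
step 4: x_pred=1.1958  r=-7.1358  x^+=-1.0662  v^+=-8.9568  a^+=-10.2789
step 5: x_pred=-6.4113  r=9.3113  x^+=-3.4596  v^+=-5.6455  a^+=-1.1742
step 6: x_pred=-6.2427  r=4.0427  x^+=-4.9611  v^+=-2.6622  a^+=2.7788
step 7: x_pred=-5.9055  r=8.3455  x^+=-3.2600  v^+=5.9417  a^+=10.9392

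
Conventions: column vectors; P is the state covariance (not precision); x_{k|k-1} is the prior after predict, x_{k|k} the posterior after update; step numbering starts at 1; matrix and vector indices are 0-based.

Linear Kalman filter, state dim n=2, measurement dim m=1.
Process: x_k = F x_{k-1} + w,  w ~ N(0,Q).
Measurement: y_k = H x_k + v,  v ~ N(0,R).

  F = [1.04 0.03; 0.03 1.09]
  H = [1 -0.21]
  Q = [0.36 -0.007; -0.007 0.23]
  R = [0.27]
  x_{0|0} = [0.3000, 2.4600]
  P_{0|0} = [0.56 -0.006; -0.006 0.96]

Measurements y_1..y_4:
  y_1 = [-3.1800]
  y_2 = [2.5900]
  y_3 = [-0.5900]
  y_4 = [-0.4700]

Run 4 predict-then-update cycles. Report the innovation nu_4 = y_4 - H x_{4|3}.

step 1: x^-=[0.3858, 2.6904]  P^-=[0.9662 0.0351; 0.0351 1.3707]  S=[1.2819]  K=[0.7480; -0.1972]  nu=[-3.0008]  x^+=[-1.8587, 3.2821]  P^+=[0.2490 0.2241; 0.2241 1.3208]
step 2: x^-=[-1.8346, 3.5218]  P^-=[0.6445 0.2982; 0.2982 1.8142]  S=[0.8693]  K=[0.6694; -0.0952]  nu=[5.1642]  x^+=[1.6223, 3.0303]  P^+=[0.2550 0.3536; 0.3536 1.8063]
step 3: x^-=[1.7781, 3.3516]  P^-=[0.6595 0.4612; 0.4612 2.3994]  S=[0.8416]  K=[0.6685; -0.0507]  nu=[-1.6643]  x^+=[0.6655, 3.4360]  P^+=[0.2833 0.4897; 0.4897 2.3973]
step 4: x^-=[0.7952, 3.7652]  P^-=[0.6992 0.6358; 0.6358 3.1105]  S=[0.8393]  K=[0.6740; -0.0207]  nu=[-0.4745]  x^+=[0.4754, 3.7750]  P^+=[0.3180 0.6475; 0.6475 3.1101]

innov = [-0.4745]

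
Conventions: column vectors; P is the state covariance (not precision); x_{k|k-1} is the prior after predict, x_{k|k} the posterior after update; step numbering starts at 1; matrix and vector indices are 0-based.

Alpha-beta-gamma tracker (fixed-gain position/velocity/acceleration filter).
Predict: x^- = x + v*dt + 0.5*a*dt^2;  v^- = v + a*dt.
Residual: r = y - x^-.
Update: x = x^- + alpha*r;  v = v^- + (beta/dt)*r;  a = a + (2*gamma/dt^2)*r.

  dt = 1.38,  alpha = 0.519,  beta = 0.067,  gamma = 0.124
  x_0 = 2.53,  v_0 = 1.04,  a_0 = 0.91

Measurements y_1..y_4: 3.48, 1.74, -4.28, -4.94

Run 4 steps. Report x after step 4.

x_post = -0.9526

step 1: x_pred=4.8317  r=-1.3517  x^+=4.1302  v^+=2.2302  a^+=0.7340
step 2: x_pred=7.9067  r=-6.1667  x^+=4.7062  v^+=2.9437  a^+=-0.0691
step 3: x_pred=8.7027  r=-12.9827  x^+=1.9647  v^+=2.2180  a^+=-1.7597
step 4: x_pred=3.3499  r=-8.2899  x^+=-0.9526  v^+=-0.6129  a^+=-2.8393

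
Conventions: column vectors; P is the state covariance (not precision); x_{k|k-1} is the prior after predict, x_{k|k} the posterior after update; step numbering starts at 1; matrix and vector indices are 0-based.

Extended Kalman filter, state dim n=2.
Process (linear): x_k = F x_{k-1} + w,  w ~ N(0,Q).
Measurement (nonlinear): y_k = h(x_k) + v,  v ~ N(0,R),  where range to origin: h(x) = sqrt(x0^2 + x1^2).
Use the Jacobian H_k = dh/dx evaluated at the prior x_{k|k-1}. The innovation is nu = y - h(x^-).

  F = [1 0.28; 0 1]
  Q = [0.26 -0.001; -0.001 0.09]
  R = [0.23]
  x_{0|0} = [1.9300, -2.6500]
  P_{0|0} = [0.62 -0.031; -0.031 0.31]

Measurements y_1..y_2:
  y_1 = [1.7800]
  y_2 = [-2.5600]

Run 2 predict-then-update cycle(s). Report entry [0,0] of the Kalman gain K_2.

step 1: x^-=[1.1880, -2.6500]  P^-=[0.8869 0.0548; 0.0548 0.4000]  H_jac=[0.4091 -0.9125]  S=[0.6706]  K=[0.4665; -0.5109]  nu=[-1.1241]  x^+=[0.6636, -2.0757]  P^+=[0.7410 0.2146; 0.2146 0.2250]
step 2: x^-=[0.0824, -2.0757]  P^-=[1.1388 0.2766; 0.2766 0.3150]  H_jac=[0.0397 -0.9992]  S=[0.5244]  K=[-0.4410; -0.5793]  nu=[-4.6374]  x^+=[2.1273, 0.6107]  P^+=[1.0369 0.1427; 0.1427 0.1390]

K[0,0] = -0.4410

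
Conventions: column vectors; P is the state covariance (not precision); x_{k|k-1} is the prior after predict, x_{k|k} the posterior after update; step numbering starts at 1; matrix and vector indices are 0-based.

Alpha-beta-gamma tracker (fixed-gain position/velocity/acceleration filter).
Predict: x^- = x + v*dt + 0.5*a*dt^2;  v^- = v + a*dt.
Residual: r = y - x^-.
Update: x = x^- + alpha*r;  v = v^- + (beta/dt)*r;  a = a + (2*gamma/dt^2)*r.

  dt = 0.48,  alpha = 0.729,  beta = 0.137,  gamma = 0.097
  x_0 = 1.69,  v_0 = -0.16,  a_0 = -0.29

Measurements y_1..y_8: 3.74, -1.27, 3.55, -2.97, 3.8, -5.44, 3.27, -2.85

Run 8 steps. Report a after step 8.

a_post = 0.3677

step 1: x_pred=1.5798  r=2.1602  x^+=3.1546  v^+=0.3174  a^+=1.5289
step 2: x_pred=3.4830  r=-4.7530  x^+=0.0181  v^+=-0.3054  a^+=-2.4732
step 3: x_pred=-0.4134  r=3.9634  x^+=2.4759  v^+=-0.3613  a^+=0.8640
step 4: x_pred=2.4020  r=-5.3720  x^+=-1.5142  v^+=-1.4798  a^+=-3.6593
step 5: x_pred=-2.6460  r=6.4460  x^+=2.0531  v^+=-1.3965  a^+=1.7684
step 6: x_pred=1.5865  r=-7.0265  x^+=-3.5358  v^+=-2.5531  a^+=-4.1481
step 7: x_pred=-5.2392  r=8.5092  x^+=0.9640  v^+=-2.1156  a^+=3.0168
step 8: x_pred=0.2961  r=-3.1461  x^+=-1.9974  v^+=-1.5655  a^+=0.3677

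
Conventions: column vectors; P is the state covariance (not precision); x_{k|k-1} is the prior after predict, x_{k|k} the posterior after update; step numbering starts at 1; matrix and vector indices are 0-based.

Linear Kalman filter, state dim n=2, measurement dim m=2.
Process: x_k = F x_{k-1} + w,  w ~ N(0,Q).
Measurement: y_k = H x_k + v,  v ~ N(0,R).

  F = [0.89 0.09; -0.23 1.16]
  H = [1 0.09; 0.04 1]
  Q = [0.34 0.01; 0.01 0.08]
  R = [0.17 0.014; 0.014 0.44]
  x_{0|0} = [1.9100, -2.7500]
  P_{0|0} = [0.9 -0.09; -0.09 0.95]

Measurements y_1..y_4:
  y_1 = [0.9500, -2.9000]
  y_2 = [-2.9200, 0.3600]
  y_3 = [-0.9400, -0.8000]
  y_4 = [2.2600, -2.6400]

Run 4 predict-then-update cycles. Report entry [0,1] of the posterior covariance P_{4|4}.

P_post[0,1] = -0.0116

step 1: x^-=[1.4524, -3.6293]  P^-=[1.0462 -0.1661; -0.1661 1.4540]  S=[1.1980 0.0200; 0.0200 1.8823]  K=[0.8620 -0.0752; -0.0423 0.7693]  nu=[-0.1758, 0.6712]  x^+=[1.2504, -3.1055]  P^+=[0.1479 -0.0269; -0.0269 0.3390]
step 2: x^-=[0.8334, -3.8900]  P^-=[0.4556 -0.0121; -0.0121 0.5583]  S=[0.6279 0.0703; 0.0703 0.9981]  K=[0.7289 -0.0452; -0.0019 0.5591]  nu=[-3.4033, 4.2166]  x^+=[-1.8379, -1.5263]  P^+=[0.1246 -0.0147; -0.0147 0.2465]
step 3: x^-=[-1.7731, -1.3478]  P^-=[0.4383 -0.0046; -0.0046 0.4262]  S=[0.6110 0.0653; 0.0653 0.8665]  K=[0.7210 -0.0394; 0.0027 0.4914]  nu=[0.9544, 0.6187]  x^+=[-1.1094, -1.0411]  P^+=[0.1231 -0.0122; -0.0122 0.2167]
step 4: x^-=[-1.0810, -0.9525]  P^-=[0.4373 -0.0049; -0.0049 0.3847]  S=[0.6096 0.0612; 0.0612 0.8250]  K=[0.7206 -0.0382; 0.0020 0.4659]  nu=[3.4268, -1.6442]  x^+=[1.4509, -1.7117]  P^+=[0.1230 -0.0116; -0.0116 0.2055]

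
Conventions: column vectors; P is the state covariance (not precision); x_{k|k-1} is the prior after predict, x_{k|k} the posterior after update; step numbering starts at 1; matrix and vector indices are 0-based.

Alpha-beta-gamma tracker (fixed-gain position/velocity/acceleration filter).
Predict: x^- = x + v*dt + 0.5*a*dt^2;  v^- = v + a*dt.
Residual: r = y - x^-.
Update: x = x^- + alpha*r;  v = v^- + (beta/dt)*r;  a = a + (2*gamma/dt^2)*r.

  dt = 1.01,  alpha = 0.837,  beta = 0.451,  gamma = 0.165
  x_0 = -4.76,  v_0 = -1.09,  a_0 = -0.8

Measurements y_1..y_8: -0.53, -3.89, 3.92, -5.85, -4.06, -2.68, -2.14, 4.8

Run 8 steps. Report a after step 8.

step 1: x_pred=-6.2689  r=5.7389  x^+=-1.4654  v^+=0.6646  a^+=1.0565
step 2: x_pred=-0.2553  r=-3.6347  x^+=-3.2975  v^+=0.1087  a^+=-0.1193
step 3: x_pred=-3.2486  r=7.1686  x^+=2.7515  v^+=3.1892  a^+=2.1997
step 4: x_pred=7.0946  r=-12.9446  x^+=-3.7400  v^+=-0.3692  a^+=-1.9878
step 5: x_pred=-5.1269  r=1.0669  x^+=-4.2339  v^+=-1.9006  a^+=-1.6427
step 6: x_pred=-6.9913  r=4.3113  x^+=-3.3827  v^+=-1.6345  a^+=-0.2480
step 7: x_pred=-5.1601  r=3.0201  x^+=-2.6323  v^+=-0.5364  a^+=0.7290
step 8: x_pred=-2.8022  r=7.6022  x^+=3.5608  v^+=3.5945  a^+=3.1883

a_post = 3.1883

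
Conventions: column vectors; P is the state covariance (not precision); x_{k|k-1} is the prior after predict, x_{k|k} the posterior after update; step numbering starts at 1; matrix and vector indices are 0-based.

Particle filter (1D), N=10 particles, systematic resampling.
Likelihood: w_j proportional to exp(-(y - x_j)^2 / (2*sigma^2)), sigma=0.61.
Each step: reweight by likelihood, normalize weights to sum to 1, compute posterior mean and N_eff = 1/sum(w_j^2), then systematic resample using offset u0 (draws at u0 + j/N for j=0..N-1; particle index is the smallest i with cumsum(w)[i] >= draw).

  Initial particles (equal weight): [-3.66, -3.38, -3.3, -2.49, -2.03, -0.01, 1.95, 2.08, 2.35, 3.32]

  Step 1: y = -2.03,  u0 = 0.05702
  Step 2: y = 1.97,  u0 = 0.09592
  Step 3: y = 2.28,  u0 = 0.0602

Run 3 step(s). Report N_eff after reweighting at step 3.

step 1: w=[0.0142, 0.0435, 0.0577, 0.3790, 0.5036, 0.0021, 0.0000, 0.0000, 0.0000, 0.0000]  mean=-2.3552  Neff=2.4835  idx=[1, 3, 3, 3, 3, 4, 4, 4, 4, 4]
step 2: w=[0.0000, 0.0011, 0.0011, 0.0011, 0.0011, 0.1991, 0.1991, 0.1991, 0.1991, 0.1991]  mean=-2.0320  Neff=5.0428  idx=[5, 5, 6, 6, 7, 7, 8, 8, 9, 9]
step 3: w=[0.1000, 0.1000, 0.1000, 0.1000, 0.1000, 0.1000, 0.1000, 0.1000, 0.1000, 0.1000]  mean=-2.0300  Neff=10.0000  idx=[0, 1, 2, 3, 4, 5, 6, 7, 8, 9]

N_eff = 10.0000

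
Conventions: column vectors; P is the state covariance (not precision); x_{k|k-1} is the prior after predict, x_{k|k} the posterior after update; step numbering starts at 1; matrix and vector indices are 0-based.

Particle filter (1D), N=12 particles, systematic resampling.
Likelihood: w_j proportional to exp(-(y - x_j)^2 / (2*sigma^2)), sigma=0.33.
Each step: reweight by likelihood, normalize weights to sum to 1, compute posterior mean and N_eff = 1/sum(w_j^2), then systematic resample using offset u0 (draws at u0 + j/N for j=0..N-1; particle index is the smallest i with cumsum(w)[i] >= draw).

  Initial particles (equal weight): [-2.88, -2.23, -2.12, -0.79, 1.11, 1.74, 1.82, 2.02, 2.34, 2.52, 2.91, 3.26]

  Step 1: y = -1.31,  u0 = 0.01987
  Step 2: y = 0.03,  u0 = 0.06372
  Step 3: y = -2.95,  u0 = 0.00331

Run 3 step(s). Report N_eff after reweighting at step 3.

N_eff = 12.0000

step 1: w=[0.0000, 0.0572, 0.1371, 0.8056, 0.0000, 0.0000, 0.0000, 0.0000, 0.0000, 0.0000, 0.0000, 0.0000]  mean=-1.0548  Neff=1.4900  idx=[1, 2, 2, 3, 3, 3, 3, 3, 3, 3, 3, 3]
step 2: w=[0.0000, 0.0000, 0.0000, 0.1111, 0.1111, 0.1111, 0.1111, 0.1111, 0.1111, 0.1111, 0.1111, 0.1111]  mean=-0.7900  Neff=9.0000  idx=[3, 4, 5, 5, 6, 7, 8, 8, 9, 10, 11, 11]
step 3: w=[0.0833, 0.0833, 0.0833, 0.0833, 0.0833, 0.0833, 0.0833, 0.0833, 0.0833, 0.0833, 0.0833, 0.0833]  mean=-0.7900  Neff=12.0000  idx=[0, 1, 2, 3, 4, 5, 6, 7, 8, 9, 10, 11]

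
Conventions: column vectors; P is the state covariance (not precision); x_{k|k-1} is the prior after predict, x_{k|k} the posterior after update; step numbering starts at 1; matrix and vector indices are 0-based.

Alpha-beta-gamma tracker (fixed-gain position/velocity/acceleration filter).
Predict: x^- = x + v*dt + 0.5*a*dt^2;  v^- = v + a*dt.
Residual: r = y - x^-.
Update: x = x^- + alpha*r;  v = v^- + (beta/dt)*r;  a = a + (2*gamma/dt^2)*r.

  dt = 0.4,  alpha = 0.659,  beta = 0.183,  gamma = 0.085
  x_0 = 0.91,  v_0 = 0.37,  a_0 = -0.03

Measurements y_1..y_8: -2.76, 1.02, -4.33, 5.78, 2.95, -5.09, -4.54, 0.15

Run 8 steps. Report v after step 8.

v_post = -1.6250

step 1: x_pred=1.0556  r=-3.8156  x^+=-1.4589  v^+=-1.3876  a^+=-4.0841
step 2: x_pred=-2.3407  r=3.3607  x^+=-0.1260  v^+=-1.4838  a^+=-0.5134
step 3: x_pred=-0.7606  r=-3.5694  x^+=-3.1128  v^+=-3.3221  a^+=-4.3059
step 4: x_pred=-4.7861  r=10.5661  x^+=2.1769  v^+=-0.2105  a^+=6.9206
step 5: x_pred=2.6464  r=0.3036  x^+=2.8465  v^+=2.6967  a^+=7.2432
step 6: x_pred=4.5046  r=-9.5946  x^+=-1.8182  v^+=1.2044  a^+=-2.9511
step 7: x_pred=-1.5726  r=-2.9674  x^+=-3.5281  v^+=-1.3336  a^+=-6.1040
step 8: x_pred=-4.5499  r=4.6999  x^+=-1.4527  v^+=-1.6250  a^+=-1.1104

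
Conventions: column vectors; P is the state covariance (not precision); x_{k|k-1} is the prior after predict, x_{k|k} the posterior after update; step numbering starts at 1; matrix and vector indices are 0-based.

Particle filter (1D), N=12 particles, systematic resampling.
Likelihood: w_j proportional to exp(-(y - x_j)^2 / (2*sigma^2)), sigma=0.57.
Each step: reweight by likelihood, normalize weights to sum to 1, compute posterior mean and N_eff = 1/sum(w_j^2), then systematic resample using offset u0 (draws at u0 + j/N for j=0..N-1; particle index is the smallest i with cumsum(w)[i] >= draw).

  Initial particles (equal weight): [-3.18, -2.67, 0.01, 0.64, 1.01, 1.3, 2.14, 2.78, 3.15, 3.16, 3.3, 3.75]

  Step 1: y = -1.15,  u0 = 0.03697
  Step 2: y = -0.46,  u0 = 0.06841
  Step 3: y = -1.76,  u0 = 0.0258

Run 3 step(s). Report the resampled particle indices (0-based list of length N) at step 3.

step 1: w=[0.0107, 0.1737, 0.7665, 0.0439, 0.0046, 0.0006, 0.0000, 0.0000, 0.0000, 0.0000, 0.0000, 0.0000]  mean=-0.4565  Neff=1.6135  idx=[1, 1, 2, 2, 2, 2, 2, 2, 2, 2, 2, 3]
step 2: w=[0.0001, 0.0001, 0.1085, 0.1085, 0.1085, 0.1085, 0.1085, 0.1085, 0.1085, 0.1085, 0.1085, 0.0237]  mean=0.0245  Neff=9.3952  idx=[2, 3, 4, 4, 5, 6, 7, 8, 8, 9, 10, 11]
step 3: w=[0.0908, 0.0908, 0.0908, 0.0908, 0.0908, 0.0908, 0.0908, 0.0908, 0.0908, 0.0908, 0.0908, 0.0016]  mean=0.0110  Neff=11.0348  idx=[0, 1, 2, 3, 3, 4, 5, 6, 7, 8, 9, 10]

resampled_idx = [0, 1, 2, 3, 3, 4, 5, 6, 7, 8, 9, 10]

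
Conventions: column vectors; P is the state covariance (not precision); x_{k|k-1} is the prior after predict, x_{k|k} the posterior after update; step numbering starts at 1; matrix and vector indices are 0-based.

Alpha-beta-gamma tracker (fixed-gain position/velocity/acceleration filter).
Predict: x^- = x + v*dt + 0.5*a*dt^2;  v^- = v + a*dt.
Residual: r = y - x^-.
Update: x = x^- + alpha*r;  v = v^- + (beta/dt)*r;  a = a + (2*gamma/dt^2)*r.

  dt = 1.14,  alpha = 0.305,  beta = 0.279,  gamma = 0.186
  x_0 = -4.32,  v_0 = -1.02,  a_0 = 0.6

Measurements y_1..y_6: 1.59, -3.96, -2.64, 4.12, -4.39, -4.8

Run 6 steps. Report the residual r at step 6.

step 1: x_pred=-5.0929  r=6.6829  x^+=-3.0546  v^+=1.2996  a^+=2.5129
step 2: x_pred=0.0598  r=-4.0198  x^+=-1.1663  v^+=3.1805  a^+=1.3623
step 3: x_pred=3.3448  r=-5.9848  x^+=1.5194  v^+=3.2689  a^+=-0.3508
step 4: x_pred=5.0180  r=-0.8980  x^+=4.7441  v^+=2.6492  a^+=-0.6078
step 5: x_pred=7.3692  r=-11.7592  x^+=3.7827  v^+=-0.9216  a^+=-3.9738
step 6: x_pred=0.1498  r=-4.9498  x^+=-1.3599  v^+=-6.6632  a^+=-5.3906

resid = -4.9498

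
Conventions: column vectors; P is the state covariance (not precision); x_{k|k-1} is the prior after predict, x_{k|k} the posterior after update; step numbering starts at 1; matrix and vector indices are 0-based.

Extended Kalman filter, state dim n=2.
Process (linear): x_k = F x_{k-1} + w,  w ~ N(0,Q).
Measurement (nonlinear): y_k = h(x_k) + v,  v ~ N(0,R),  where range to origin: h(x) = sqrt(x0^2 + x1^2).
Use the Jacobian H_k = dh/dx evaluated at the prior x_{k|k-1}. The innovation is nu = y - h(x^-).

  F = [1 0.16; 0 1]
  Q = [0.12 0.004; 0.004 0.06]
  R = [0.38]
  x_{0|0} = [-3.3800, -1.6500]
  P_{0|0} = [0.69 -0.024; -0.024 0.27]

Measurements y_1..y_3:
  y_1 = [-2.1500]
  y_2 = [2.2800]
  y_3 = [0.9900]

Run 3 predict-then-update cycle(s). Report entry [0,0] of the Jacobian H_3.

H_jac[0,0] = 0.2736

step 1: x^-=[-3.6440, -1.6500]  P^-=[0.8092 0.0232; 0.0232 0.3300]  H_jac=[-0.9110 -0.4125]  S=[1.1251]  K=[-0.6637; -0.1398]  nu=[-6.1502]  x^+=[0.4379, -0.7904]  P^+=[0.3136 -0.0812; -0.0812 0.3080]
step 2: x^-=[0.3114, -0.7904]  P^-=[0.4155 -0.0279; -0.0279 0.3680]  H_jac=[0.3666 -0.9304]  S=[0.7734]  K=[0.2305; -0.4559]  nu=[1.4304]  x^+=[0.6411, -1.4426]  P^+=[0.3744 0.0534; 0.0534 0.2072]
step 3: x^-=[0.4103, -1.4426]  P^-=[0.5168 0.0905; 0.0905 0.2672]  H_jac=[0.2736 -0.9619]  S=[0.6183]  K=[0.0878; -0.3757]  nu=[-0.5098]  x^+=[0.3655, -1.2511]  P^+=[0.5121 0.1109; 0.1109 0.1800]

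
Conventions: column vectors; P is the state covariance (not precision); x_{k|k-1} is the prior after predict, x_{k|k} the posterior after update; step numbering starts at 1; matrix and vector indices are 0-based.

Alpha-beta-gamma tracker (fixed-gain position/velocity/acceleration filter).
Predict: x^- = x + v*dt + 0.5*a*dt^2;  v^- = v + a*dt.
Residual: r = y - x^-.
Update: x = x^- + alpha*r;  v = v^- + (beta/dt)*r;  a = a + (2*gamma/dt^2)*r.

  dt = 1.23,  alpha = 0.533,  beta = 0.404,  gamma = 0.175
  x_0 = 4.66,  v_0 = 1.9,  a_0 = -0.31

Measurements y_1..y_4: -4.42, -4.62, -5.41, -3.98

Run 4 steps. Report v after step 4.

v_post = -3.3521

step 1: x_pred=6.7625  r=-11.1825  x^+=0.8022  v^+=-2.1543  a^+=-2.8970
step 2: x_pred=-4.0389  r=-0.5811  x^+=-4.3486  v^+=-5.9084  a^+=-3.0314
step 3: x_pred=-13.9091  r=8.4991  x^+=-9.3791  v^+=-6.8455  a^+=-1.0652
step 4: x_pred=-18.6048  r=14.6248  x^+=-10.8098  v^+=-3.3521  a^+=2.3182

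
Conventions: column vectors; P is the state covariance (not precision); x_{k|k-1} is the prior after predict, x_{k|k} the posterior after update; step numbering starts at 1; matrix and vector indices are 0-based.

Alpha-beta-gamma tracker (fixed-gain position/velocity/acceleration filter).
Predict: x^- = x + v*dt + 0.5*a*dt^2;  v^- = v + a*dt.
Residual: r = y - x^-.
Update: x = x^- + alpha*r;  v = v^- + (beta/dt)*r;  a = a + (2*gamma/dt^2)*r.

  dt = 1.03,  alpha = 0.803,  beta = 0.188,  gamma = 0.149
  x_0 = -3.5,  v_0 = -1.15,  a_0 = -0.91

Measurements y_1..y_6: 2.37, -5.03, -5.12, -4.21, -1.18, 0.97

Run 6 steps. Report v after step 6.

step 1: x_pred=-5.1672  r=7.5372  x^+=0.8852  v^+=-0.7116  a^+=1.2072
step 2: x_pred=0.7926  r=-5.8226  x^+=-3.8830  v^+=-0.5310  a^+=-0.4284
step 3: x_pred=-4.6571  r=-0.4629  x^+=-5.0288  v^+=-1.0567  a^+=-0.5584
step 4: x_pred=-6.4134  r=2.2034  x^+=-4.6441  v^+=-1.2297  a^+=0.0605
step 5: x_pred=-5.8785  r=4.6985  x^+=-2.1056  v^+=-0.3097  a^+=1.3803
step 6: x_pred=-1.6925  r=2.6625  x^+=0.4455  v^+=1.5979  a^+=2.1282

v_post = 1.5979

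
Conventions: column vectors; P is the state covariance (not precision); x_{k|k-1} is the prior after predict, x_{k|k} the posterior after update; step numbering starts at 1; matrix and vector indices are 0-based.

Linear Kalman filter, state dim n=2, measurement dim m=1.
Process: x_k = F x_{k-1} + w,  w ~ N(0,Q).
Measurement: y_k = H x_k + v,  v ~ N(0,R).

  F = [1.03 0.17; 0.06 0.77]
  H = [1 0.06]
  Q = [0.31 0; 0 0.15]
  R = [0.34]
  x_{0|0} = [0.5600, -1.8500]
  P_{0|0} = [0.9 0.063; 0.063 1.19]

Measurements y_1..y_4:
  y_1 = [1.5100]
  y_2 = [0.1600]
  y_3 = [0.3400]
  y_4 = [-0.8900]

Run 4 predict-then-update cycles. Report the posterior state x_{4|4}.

step 1: x^-=[0.2623, -1.3909]  P^-=[1.3213 0.2620; 0.2620 0.8646]  S=[1.6958]  K=[0.7884; 0.1851]  nu=[1.3312]  x^+=[1.3118, -1.1445]  P^+=[0.2672 0.0145; 0.0145 0.8065]
step 2: x^-=[1.1566, -0.8026]  P^-=[0.6219 0.1338; 0.1338 0.6305]  S=[0.9802]  K=[0.6426; 0.1751]  nu=[-0.9484]  x^+=[0.5471, -0.9686]  P^+=[0.2171 0.0235; 0.0235 0.6004]
step 3: x^-=[0.3988, -0.7130]  P^-=[0.5659 0.1109; 0.1109 0.5090]  S=[0.9210]  K=[0.6216; 0.1536]  nu=[-0.0161]  x^+=[0.3889, -0.7155]  P^+=[0.2100 0.0230; 0.0230 0.4872]
step 4: x^-=[0.2789, -0.5276]  P^-=[0.5549 0.0952; 0.0952 0.4418]  S=[0.9079]  K=[0.6175; 0.1341]  nu=[-1.1372]  x^+=[-0.4233, -0.6800]  P^+=[0.2087 0.0201; 0.0201 0.4254]

x_post = [-0.4233, -0.6800]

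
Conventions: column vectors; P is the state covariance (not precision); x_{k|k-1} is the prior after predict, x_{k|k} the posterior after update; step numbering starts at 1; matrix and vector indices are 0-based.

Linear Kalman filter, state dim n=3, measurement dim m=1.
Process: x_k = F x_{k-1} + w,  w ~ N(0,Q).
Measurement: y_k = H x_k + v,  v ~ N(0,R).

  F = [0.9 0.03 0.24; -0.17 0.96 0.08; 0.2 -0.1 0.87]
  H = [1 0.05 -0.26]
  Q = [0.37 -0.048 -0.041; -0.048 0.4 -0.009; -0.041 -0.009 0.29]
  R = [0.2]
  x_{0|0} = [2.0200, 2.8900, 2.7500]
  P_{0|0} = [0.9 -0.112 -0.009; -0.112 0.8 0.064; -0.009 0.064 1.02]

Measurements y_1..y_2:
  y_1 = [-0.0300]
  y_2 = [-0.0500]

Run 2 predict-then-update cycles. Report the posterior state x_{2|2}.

x_post = [0.5379, 2.8519, 1.7769]

step 1: x^-=[2.5647, 2.6510, 2.5075]  P^-=[1.1495 -0.2247 0.3336; -0.2247 1.2165 -0.0147; 0.3336 -0.0147 1.0962]  S=[1.2310]  K=[0.8541; -0.1300; 0.0389]  nu=[-2.0753]  x^+=[0.7921, 2.9208, 2.4268]  P^+=[0.2513 -0.0880 0.2927; -0.0880 1.1957 -0.0085; 0.2927 -0.0085 1.0944]
step 2: x^-=[1.3829, 2.8634, 1.9776]  P^-=[0.7593 -0.0994 0.4798; -0.0994 1.5356 -0.1202; 0.4798 -0.1202 1.2472]  S=[0.7911]  K=[0.7958; 0.0109; 0.1890]  nu=[-1.0619]  x^+=[0.5379, 2.8519, 1.7769]  P^+=[0.2583 -0.1063 0.3608; -0.1063 1.5355 -0.1218; 0.3608 -0.1218 1.2190]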